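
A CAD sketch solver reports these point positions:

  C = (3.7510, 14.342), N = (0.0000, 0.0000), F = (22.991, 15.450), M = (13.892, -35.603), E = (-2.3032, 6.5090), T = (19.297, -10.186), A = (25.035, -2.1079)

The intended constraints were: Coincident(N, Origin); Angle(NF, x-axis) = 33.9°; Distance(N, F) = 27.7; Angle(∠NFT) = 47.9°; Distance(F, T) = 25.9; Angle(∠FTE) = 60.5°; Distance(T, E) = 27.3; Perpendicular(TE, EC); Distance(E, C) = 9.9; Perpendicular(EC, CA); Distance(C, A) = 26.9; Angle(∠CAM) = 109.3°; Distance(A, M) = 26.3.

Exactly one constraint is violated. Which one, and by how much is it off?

Distance(A, M) = 26.3 — off by 9.00.

N = (0.00, 0.00) ✓; NF at 33.90° ✓; |NF| = 27.70 ✓; ∠NFT = 47.90° ✓; |FT| = 25.90 ✓; ∠FTE = 60.50° ✓; |TE| = 27.30 ✓; ∠(TE, EC) = 90.00° ✓; |EC| = 9.900 ✓; ∠(EC, CA) = 90.00° ✓; |CA| = 26.90 ✓; ∠CAM = 109.3° ✓; |AM| = 35.30 ✗.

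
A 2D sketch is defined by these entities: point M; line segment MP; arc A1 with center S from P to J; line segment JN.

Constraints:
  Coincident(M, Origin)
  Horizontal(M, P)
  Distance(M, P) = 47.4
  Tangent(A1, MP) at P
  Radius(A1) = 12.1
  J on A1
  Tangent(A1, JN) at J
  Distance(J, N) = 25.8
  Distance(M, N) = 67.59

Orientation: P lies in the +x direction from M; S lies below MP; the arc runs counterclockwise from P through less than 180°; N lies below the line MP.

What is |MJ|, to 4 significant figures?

43.02

Checks: |SJ| = 12.10 ✓; ∠(SJ, JN) = 90.00° ✓; |JN| = 25.80 ✓; |MN| = 67.59 ✓.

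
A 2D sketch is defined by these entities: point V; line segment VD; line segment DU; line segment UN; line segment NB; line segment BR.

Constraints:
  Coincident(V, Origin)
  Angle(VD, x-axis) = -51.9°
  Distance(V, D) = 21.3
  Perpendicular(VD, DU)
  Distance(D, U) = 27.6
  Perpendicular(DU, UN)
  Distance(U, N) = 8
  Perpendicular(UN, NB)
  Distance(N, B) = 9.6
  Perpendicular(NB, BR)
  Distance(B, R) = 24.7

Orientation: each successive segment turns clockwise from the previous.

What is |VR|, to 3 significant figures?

42.0

V is at the origin; VD runs at -51.9° with length 21.3, so D = (13.1, -16.8). VD is perpendicular to DU, so DU runs at -142°; with |DU| = 27.6, U = (-8.58, -33.8). DU is perpendicular to UN, so UN runs at 128°; with |UN| = 8.0, N = (-13.5, -27.5). UN is perpendicular to NB, so NB runs at 38.1°; with |NB| = 9.6, B = (-5.96, -21.6). NB is perpendicular to BR, so BR runs at -51.9°; with |BR| = 24.7, R = (9.28, -41.0). Then |VR| = |R − V| = 42.0.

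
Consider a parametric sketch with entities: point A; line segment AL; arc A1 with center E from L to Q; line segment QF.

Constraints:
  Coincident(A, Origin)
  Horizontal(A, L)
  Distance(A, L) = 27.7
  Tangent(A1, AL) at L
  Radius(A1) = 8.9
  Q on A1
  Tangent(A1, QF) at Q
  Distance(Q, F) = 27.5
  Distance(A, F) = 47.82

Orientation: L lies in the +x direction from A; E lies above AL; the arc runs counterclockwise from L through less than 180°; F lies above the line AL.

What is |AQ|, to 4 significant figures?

37.98

A is at the origin; A and L share the same y with |AL| = 27.7 and L on the +x side, so L = (27.70, 0.000). Since A1 is tangent to AL there, EL ⟂ AL, so E = L + (0, 8.9) = (27.70, 8.900). Since EQ ⟂ QF (tangency), |EF| = √(8.9² + 27.5²) = 28.90 regardless of where Q sits on A1. So F lies on both circle(A, 47.82) and circle(E, 28.90); the above-AL intersection is F = (29.34, 37.76). Q is the foot of the tangent from F: Q = (36.31, 11.15).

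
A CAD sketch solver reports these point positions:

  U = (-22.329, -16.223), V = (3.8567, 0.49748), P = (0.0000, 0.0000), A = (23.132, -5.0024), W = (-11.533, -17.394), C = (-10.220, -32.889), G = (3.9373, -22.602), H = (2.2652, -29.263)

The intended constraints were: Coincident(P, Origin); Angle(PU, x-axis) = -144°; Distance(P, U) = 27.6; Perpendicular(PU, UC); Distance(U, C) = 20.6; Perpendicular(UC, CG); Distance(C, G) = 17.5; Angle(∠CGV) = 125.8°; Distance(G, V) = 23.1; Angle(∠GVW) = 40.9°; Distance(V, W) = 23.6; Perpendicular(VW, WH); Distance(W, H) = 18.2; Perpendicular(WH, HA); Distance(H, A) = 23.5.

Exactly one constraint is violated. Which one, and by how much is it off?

Distance(H, A) = 23.5 — off by 8.50.

P = (0.00, 0.00) ✓; PU at -144.0° ✓; |PU| = 27.60 ✓; ∠(PU, UC) = 90.00° ✓; |UC| = 20.60 ✓; ∠(UC, CG) = 90.00° ✓; |CG| = 17.50 ✓; ∠CGV = 125.8° ✓; |GV| = 23.10 ✓; ∠GVW = 40.90° ✓; |VW| = 23.60 ✓; ∠(VW, WH) = 90.00° ✓; |WH| = 18.20 ✓; ∠(WH, HA) = 90.00° ✓; |HA| = 32.00 ✗.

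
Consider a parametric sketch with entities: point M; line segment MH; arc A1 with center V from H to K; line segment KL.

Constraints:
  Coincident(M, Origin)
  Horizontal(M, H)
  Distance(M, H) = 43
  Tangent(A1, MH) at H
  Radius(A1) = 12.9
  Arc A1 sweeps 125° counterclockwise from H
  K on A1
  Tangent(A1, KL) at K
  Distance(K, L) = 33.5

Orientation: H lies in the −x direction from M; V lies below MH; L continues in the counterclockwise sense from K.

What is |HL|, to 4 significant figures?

48.52

On A1, H sits at bearing 90° from V; a 125° counterclockwise sweep puts K at bearing 215°, so K = V + 12.9·(cos 215°, sin 215°) = (-53.57, -20.30). Since A1 is tangent to KL there, VK ⟂ KL, so KL runs along (−sin 215°, cos 215°); with |KL| = 33.5, L = (-34.35, -47.74). Then |HL| = |L − H| = 48.52.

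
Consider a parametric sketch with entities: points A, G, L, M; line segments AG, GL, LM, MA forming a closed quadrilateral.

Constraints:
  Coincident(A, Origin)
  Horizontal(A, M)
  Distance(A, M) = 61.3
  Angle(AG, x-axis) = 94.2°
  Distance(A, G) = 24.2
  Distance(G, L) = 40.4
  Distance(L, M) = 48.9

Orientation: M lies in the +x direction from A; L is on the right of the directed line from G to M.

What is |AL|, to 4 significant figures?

19.22

Checks: |GL| = 40.40 ✓; |LM| = 48.90 ✓.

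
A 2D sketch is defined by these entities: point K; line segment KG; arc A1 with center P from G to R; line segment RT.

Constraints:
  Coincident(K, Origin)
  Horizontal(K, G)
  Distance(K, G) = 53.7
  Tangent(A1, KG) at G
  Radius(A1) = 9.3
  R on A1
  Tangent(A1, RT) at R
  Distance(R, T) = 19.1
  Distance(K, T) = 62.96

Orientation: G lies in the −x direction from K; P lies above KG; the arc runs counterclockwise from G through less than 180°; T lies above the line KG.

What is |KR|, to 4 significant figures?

47.69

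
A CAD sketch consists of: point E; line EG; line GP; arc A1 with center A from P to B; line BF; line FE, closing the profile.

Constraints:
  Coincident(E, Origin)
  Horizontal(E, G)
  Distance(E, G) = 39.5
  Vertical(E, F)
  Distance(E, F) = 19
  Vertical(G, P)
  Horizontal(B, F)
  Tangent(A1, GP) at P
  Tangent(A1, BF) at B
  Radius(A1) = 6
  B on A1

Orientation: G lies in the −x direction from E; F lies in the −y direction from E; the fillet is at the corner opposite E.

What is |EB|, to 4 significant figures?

38.51

E is at the origin; E and G share the same y with |EG| = 39.5 and G on the −x side, so G = (-39.50, 0.000). EF is vertical with |EF| = 19.0 and F on the −y side, so F = (0.000, -19.00). The virtual corner opposite E is at (-39.50, -19.00). A1 meets GP tangentially, so AP is at right angles to GP and tangency of A1 to BF means the radius AB is perpendicular to BF, with radius 6.0, so the center A sits 6.0 in from both sides at A = (-33.50, -13.00). That places the tangent points at P = (-39.50, -13.00) on GP and B = (-33.50, -19.00) on BF. Then |EB| = |B − E| = 38.51.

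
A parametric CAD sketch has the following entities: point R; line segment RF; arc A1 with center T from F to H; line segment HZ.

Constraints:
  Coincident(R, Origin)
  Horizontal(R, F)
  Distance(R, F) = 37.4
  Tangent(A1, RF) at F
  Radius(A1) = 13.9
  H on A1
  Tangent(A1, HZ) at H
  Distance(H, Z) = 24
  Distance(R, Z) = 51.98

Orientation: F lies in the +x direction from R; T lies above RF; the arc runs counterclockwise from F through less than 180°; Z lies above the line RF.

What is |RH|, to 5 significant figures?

53.096

R is at the origin; R and F share the same y with |RF| = 37.4 and F on the +x side, so F = (37.400, 0.0000). The tangent condition forces TF to be normal to RF, so T = F + (0, 13.9) = (37.400, 13.900). Since TH ⟂ HZ (tangency), |TZ| = √(13.9² + 24.0²) = 27.735 regardless of where H sits on A1. So Z lies on both circle(R, 51.98) and circle(T, 27.735); the above-RF intersection is Z = (31.856, 41.075). H is the foot of the tangent from Z: H = (47.793, 23.130).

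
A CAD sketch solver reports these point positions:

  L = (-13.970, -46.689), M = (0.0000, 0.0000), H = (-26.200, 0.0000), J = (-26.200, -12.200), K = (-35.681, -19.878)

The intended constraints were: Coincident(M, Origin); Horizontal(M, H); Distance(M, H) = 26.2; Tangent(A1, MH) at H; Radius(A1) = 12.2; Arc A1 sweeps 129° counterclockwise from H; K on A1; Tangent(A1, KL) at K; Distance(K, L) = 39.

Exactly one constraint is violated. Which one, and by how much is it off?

Distance(K, L) = 39 — off by 4.50.

M = (0.00, 0.00) ✓; M.y = 0.00, H.y = 0.00 ✓; |MH| = 26.20 ✓; ∠(JH, HM) = 90.00° ✓; |JH| = 12.20 ✓; bearing(J→K) − bearing(J→H) = 129.0° ✓; |JK| = 12.20 ✓; ∠(JK, KL) = 90.00° ✓; |KL| = 34.50 ✗.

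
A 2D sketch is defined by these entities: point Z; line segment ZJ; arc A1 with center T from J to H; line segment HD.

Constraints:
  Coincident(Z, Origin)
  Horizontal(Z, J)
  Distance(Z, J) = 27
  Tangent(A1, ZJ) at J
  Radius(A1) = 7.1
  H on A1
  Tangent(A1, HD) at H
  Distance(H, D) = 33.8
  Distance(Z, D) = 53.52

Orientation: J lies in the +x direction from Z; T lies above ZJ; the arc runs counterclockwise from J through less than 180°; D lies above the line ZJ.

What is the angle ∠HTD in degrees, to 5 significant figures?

78.137°

Z is at the origin; Z and J share the same y with |ZJ| = 27.0 and J on the +x side, so J = (27.000, 0.0000). Since A1 is tangent to ZJ there, TJ ⟂ ZJ, so T = J + (0, 7.1) = (27.000, 7.1000). Since TH ⟂ HD (tangency), |TD| = √(7.1² + 33.8²) = 34.538 regardless of where H sits on A1. So D lies on both circle(Z, 53.52) and circle(T, 34.538); the above-ZJ intersection is D = (34.665, 40.776). H is the foot of the tangent from D: H = (34.099, 6.9810).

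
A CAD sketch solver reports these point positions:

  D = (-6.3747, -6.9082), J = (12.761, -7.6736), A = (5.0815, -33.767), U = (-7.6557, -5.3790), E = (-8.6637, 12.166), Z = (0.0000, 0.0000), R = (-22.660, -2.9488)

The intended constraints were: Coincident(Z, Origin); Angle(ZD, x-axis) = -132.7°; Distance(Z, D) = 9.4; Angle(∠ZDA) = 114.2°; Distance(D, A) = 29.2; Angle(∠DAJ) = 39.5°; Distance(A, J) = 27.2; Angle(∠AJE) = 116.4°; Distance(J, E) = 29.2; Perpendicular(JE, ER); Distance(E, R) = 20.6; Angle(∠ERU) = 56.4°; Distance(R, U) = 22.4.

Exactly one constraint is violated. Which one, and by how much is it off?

Distance(R, U) = 22.4 — off by 7.20.

Z = (0.00, 0.00) ✓; ZD at -132.7° ✓; |ZD| = 9.400 ✓; ∠ZDA = 114.2° ✓; |DA| = 29.20 ✓; ∠DAJ = 39.50° ✓; |AJ| = 27.20 ✓; ∠AJE = 116.4° ✓; |JE| = 29.20 ✓; ∠(JE, ER) = 90.00° ✓; |ER| = 20.60 ✓; ∠ERU = 56.40° ✓; |RU| = 15.20 ✗.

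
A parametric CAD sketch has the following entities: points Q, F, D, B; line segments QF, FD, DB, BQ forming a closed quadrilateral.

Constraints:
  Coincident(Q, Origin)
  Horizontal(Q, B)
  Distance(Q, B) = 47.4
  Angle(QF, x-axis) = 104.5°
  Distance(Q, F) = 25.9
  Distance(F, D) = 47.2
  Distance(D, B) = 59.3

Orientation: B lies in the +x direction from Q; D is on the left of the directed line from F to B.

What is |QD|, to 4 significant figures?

63.31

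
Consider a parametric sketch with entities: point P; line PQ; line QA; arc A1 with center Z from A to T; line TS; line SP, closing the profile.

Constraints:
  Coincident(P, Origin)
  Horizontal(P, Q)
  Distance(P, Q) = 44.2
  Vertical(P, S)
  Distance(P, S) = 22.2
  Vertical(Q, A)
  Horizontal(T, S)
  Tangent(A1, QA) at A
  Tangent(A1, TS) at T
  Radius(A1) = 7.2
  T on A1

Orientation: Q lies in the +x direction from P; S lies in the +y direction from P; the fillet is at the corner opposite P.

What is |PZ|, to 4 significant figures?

39.92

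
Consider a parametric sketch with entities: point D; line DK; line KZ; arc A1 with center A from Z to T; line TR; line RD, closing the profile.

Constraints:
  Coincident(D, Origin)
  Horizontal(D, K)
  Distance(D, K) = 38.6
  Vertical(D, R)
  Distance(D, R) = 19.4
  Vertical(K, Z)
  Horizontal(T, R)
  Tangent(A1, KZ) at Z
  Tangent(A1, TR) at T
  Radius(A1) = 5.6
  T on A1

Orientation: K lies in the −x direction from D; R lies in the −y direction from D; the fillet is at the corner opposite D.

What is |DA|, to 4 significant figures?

35.77

D is at the origin; D and K share the same y with |DK| = 38.6 and K on the −x side, so K = (-38.60, 0.000). DR is vertical with |DR| = 19.4 and R on the −y side, so R = (0.000, -19.40). The virtual corner opposite D is at (-38.60, -19.40). The tangent condition forces AZ to be normal to KZ and A1 meets TR tangentially, so AT is at right angles to TR, with radius 5.6, so the center A sits 5.6 in from both sides at A = (-33.00, -13.80). Then |DA| = |A − D| = 35.77.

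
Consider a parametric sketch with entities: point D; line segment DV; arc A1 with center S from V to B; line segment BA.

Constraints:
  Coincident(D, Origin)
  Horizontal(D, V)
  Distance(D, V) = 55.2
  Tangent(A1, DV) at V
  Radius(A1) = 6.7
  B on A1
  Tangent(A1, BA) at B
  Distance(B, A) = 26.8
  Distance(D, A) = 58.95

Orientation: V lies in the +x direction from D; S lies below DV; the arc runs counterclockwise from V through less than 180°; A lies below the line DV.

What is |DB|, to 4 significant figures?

48.96

D is at the origin; D and V share the same y with |DV| = 55.2 and V on the +x side, so V = (55.20, 0.000). A1 meets DV tangentially, so SV is at right angles to DV, so S = V + (0, -6.7) = (55.20, -6.700). Since SB ⟂ BA (tangency), |SA| = √(6.7² + 26.8²) = 27.62 regardless of where B sits on A1. So A lies on both circle(D, 58.95) and circle(S, 27.62); the below-DV intersection is A = (48.51, -33.50). B is the foot of the tangent from A: B = (48.50, -6.701).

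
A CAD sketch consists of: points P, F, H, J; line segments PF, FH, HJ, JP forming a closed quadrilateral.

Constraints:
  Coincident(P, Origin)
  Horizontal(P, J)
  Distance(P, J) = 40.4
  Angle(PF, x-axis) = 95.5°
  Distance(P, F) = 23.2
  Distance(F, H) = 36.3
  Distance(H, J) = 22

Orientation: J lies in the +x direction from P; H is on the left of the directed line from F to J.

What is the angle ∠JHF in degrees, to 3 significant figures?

110°

P is at the origin; PJ is horizontal with |PJ| = 40.4 and J in +x, so J = (40.4, 0). PF runs at 95.5° with |PF| = 23.2, so F = (-2.22, 23.1). H is determined by |FH| = 36.3 and |HJ| = 22.0 together: it lies at the intersection of circle(F, 36.3) and circle(J, 22.0). With |FJ| = 48.5, the foot of the radical line on FJ is 32.8 from F and the perpendicular offset is √(36.3² − 32.8²) = 15.5. Taking the left-of-FJ solution: H = (34.0, 21.1).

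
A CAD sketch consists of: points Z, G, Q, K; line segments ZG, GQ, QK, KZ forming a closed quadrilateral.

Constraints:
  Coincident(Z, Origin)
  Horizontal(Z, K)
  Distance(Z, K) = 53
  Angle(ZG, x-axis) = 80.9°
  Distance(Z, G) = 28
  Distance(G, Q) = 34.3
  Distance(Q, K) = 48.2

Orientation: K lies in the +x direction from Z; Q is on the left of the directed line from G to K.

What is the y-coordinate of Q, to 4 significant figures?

44.44

Checks: |GQ| = 34.30 ✓; |QK| = 48.20 ✓.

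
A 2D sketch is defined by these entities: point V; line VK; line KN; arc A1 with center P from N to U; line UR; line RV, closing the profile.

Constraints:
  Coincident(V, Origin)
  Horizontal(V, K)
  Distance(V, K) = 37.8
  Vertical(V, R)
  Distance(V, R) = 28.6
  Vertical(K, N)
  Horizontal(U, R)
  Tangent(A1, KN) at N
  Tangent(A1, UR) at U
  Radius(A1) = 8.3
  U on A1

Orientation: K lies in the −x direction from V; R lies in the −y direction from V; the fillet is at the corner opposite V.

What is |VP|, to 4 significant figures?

35.81

V is at the origin; VK is horizontal with |VK| = 37.8 and K on the −x side, so K = (-37.80, 0.000). V and R share the same x with |VR| = 28.6 and R on the −y side, so R = (0.000, -28.60). The virtual corner opposite V is at (-37.80, -28.60). A1 meets KN tangentially, so PN is at right angles to KN and tangency of A1 to UR means the radius PU is perpendicular to UR, with radius 8.3, so the center P sits 8.3 in from both sides at P = (-29.50, -20.30). Then |VP| = |P − V| = 35.81.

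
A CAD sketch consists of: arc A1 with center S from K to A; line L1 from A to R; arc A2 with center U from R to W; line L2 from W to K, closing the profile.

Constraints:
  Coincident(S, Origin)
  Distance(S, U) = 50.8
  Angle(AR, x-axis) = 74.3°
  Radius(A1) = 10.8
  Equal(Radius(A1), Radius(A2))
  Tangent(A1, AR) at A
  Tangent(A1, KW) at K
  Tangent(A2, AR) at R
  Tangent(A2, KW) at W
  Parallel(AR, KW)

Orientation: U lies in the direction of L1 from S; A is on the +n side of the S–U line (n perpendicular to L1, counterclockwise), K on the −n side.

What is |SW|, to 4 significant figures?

51.94

The slot axis is L1's direction at 74.3°, so u = (cos 74.3°, sin 74.3°) = (0.2706, 0.9627) and n = (−sin 74.3°, cos 74.3°) = (-0.9627, 0.2706). S is at the origin and U lies 50.8 along u from S, so U = 50.8·u = (13.75, 48.90). Tangency of A1 to both parallel lines with radius 10.8 puts A and K at S ± 10.8·n: A = (-10.40, 2.922), K = (10.40, -2.922). Equal radii place R and W the same way about U: R = U + 10.8·n = (3.349, 51.83), W = U − 10.8·n = (24.14, 45.98). Then |SW| = |W − S| = 51.94.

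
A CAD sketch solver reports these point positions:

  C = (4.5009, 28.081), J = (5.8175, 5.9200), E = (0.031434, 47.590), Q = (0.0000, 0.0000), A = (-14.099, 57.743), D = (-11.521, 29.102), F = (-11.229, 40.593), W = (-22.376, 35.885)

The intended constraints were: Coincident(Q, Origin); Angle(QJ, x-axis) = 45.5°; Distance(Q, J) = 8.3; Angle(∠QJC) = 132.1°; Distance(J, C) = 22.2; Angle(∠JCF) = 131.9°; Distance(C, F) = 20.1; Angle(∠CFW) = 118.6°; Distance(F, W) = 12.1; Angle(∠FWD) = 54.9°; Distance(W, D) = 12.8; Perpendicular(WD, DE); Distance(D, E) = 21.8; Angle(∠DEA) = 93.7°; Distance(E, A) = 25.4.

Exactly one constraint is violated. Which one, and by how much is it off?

Distance(E, A) = 25.4 — off by 8.00.

Q = (0.00, 0.00) ✓; QJ at 45.50° ✓; |QJ| = 8.300 ✓; ∠QJC = 132.1° ✓; |JC| = 22.20 ✓; ∠JCF = 131.9° ✓; |CF| = 20.10 ✓; ∠CFW = 118.6° ✓; |FW| = 12.10 ✓; ∠FWD = 54.90° ✓; |WD| = 12.80 ✓; ∠(WD, DE) = 90.00° ✓; |DE| = 21.80 ✓; ∠DEA = 93.70° ✓; |EA| = 17.40 ✗.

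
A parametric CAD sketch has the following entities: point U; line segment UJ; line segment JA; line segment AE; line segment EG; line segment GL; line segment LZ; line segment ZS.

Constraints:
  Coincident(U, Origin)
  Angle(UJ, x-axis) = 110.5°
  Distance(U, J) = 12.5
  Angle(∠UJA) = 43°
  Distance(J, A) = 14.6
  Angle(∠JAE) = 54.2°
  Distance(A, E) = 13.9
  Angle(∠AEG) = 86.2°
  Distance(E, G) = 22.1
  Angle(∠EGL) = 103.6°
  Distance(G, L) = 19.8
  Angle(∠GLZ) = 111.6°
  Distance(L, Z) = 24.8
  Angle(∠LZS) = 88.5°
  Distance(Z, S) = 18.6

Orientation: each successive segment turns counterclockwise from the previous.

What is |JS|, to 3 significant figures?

20.9

U is at the origin; UJ runs at 110.5° with length 12.5, so J = (-4.38, 11.7). ∠UJA = 43.0° gives JA at -112° from the x-axis; with |JA| = 14.6, A = (-9.96, -1.78). ∠JAE = 54.2° gives AE at 13.3° from the x-axis; with |AE| = 13.9, E = (3.56, 1.42). ∠AEG = 86.2° gives EG at 107° from the x-axis; with |EG| = 22.1, G = (-2.94, 22.5). ∠EGL = 103.6° gives GL at -176° from the x-axis; with |GL| = 19.8, L = (-22.7, 21.3). ∠GLZ = 111.6° gives LZ at -108° from the x-axis; with |LZ| = 24.8, Z = (-30.4, -2.24). ∠LZS = 88.5° gives ZS at -16.6° from the x-axis; with |ZS| = 18.6, S = (-12.6, -7.55). Then |JS| = |S − J| = 20.9.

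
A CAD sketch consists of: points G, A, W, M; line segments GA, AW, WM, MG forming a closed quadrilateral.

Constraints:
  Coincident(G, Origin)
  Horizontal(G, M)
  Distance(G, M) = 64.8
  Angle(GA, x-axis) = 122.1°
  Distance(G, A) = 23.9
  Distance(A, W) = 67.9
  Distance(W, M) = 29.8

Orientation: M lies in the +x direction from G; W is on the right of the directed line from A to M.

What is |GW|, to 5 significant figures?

46.612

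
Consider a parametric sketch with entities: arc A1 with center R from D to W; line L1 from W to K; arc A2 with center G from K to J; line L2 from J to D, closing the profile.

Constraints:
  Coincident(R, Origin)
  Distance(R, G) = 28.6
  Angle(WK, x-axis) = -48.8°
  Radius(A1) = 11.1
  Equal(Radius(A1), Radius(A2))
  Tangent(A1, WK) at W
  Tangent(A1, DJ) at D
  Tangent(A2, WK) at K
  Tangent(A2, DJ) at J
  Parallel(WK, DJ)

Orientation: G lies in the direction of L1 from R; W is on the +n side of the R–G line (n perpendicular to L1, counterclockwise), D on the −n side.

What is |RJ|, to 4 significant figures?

30.68

Tangency of A1 to both parallel lines with radius 11.1 puts W and D at R ± 11.1·n: W = (8.352, 7.311), D = (-8.352, -7.311). Equal radii place K and J the same way about G: K = G + 11.1·n = (27.19, -14.21), J = G − 11.1·n = (10.49, -28.83). Then |RJ| = |J − R| = 30.68.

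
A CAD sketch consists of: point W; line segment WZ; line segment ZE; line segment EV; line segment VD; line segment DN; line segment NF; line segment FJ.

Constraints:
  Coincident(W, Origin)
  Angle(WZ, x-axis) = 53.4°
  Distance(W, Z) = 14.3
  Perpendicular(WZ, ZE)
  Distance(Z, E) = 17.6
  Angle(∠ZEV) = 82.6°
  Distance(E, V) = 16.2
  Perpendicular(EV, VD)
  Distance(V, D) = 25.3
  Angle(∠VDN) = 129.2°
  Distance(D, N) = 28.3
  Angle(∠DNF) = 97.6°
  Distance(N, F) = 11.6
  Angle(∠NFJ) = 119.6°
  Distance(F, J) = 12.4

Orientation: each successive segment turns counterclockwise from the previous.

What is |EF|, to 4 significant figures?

37.99

∠VDN = 129.2° gives DN at 21.60° from the x-axis; with |DN| = 28.3, N = (34.89, 5.908). ∠DNF = 97.6° gives NF at 104.0° from the x-axis; with |NF| = 11.6, F = (32.08, 17.16). Then |EF| = |F − E| = 37.99.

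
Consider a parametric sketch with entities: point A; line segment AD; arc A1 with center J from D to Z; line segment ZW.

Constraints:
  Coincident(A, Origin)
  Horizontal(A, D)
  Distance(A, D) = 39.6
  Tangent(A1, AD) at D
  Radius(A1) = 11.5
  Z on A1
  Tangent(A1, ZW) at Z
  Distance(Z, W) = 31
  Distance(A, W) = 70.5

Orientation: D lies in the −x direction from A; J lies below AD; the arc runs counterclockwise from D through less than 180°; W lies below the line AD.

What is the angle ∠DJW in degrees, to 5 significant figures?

143.24°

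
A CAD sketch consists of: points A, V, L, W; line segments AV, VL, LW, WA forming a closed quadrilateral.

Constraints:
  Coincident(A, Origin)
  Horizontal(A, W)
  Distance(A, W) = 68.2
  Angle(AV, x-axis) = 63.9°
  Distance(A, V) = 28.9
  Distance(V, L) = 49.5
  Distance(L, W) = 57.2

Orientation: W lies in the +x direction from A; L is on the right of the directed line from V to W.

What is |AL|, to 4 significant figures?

28.39

A is at the origin; A and W share the same y with |AW| = 68.2 and W in +x, so W = (68.2, 0). AV runs at 63.9° with |AV| = 28.9, so V = (12.71, 25.95). L is determined by |VL| = 49.5 and |LW| = 57.2 together: it lies at the intersection of circle(V, 49.5) and circle(W, 57.2). With |VW| = 61.26, the foot of the radical line on VW is 23.92 from V and the perpendicular offset is √(49.5² − 23.92²) = 43.34. Taking the right-of-VW solution: L = (16.02, -23.44).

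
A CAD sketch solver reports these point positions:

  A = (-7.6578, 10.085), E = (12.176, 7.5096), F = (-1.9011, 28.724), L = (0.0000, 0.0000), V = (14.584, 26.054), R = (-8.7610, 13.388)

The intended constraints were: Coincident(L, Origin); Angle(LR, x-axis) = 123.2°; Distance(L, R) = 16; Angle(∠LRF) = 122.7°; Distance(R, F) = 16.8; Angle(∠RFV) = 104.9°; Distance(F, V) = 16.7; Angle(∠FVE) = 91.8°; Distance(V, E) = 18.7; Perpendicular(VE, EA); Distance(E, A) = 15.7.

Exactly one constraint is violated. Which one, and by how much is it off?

Distance(E, A) = 15.7 — off by 4.30.

L = (0.00, 0.00) ✓; LR at 123.2° ✓; |LR| = 16.00 ✓; ∠LRF = 122.7° ✓; |RF| = 16.80 ✓; ∠RFV = 104.9° ✓; |FV| = 16.70 ✓; ∠FVE = 91.80° ✓; |VE| = 18.70 ✓; ∠(VE, EA) = 90.00° ✓; |EA| = 20.00 ✗.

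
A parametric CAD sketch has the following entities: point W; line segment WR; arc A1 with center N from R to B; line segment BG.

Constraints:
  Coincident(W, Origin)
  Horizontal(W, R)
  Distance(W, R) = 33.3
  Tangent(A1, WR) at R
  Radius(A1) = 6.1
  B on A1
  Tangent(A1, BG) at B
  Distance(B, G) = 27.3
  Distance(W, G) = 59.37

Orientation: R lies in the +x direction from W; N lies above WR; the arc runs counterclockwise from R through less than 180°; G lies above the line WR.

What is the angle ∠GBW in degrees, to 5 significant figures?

128.41°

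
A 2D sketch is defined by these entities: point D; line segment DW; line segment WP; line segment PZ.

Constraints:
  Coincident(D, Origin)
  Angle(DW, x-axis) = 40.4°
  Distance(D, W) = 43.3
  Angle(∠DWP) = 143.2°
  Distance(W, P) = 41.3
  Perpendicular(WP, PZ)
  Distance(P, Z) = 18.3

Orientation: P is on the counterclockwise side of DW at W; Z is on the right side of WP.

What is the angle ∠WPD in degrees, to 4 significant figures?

18.85°

D is at the origin; DW runs at 40.4° with length 43.3, so W = 43.3·(cos 40.4°, sin 40.4°) = (32.97, 28.06). ∠DWP = 143.2°, so WP runs at 40.4° + (180° − 143.2°) = 77.20° from the x-axis; with |WP| = 41.3, P = W + 41.3·(cos 77.20°, sin 77.20°) = (42.12, 68.34). Then cos ∠WPD = PW·PD / (|PW||PD|), giving 18.85°.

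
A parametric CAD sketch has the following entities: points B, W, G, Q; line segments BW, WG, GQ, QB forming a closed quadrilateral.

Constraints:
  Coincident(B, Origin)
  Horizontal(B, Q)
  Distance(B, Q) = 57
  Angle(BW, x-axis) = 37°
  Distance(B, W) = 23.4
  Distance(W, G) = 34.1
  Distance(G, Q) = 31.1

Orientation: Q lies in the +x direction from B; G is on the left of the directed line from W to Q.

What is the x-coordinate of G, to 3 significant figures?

48.8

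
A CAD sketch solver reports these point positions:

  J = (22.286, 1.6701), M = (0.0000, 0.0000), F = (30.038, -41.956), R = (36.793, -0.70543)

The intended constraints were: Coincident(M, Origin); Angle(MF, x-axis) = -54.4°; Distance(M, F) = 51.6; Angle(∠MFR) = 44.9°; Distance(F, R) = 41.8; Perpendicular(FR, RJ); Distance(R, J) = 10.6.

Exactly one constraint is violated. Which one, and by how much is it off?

Distance(R, J) = 10.6 — off by 4.10.

M = (0.00, 0.00) ✓; MF at -54.40° ✓; |MF| = 51.60 ✓; ∠MFR = 44.90° ✓; |FR| = 41.80 ✓; ∠(FR, RJ) = 90.00° ✓; |RJ| = 14.70 ✗.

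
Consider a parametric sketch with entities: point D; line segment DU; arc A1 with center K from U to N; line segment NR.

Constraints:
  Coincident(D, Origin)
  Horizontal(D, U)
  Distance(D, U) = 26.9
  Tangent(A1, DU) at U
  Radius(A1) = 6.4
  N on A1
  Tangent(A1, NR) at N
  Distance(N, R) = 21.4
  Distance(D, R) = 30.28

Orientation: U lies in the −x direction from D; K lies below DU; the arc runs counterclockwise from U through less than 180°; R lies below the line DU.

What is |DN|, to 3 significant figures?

33.2

Checks: |KU| = 6.400 ✓; |KN| = 6.400 ✓; ∠(KN, NR) = 90.00° ✓; |NR| = 21.40 ✓; |DR| = 30.28 ✓.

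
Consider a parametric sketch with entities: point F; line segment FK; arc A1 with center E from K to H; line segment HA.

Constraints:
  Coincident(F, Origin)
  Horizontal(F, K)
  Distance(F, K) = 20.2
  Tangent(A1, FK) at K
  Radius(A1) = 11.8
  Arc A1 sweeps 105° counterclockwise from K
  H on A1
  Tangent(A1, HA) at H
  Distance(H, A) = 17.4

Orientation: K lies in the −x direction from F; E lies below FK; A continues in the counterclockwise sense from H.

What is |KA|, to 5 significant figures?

32.403

F is at the origin; FK is horizontal with |FK| = 20.2 and K on the −x side, so K = (-20.200, 0.0000). The tangent condition forces EK to be normal to FK, so E = K + (0, -11.8) = (-20.200, -11.800). On A1, K sits at bearing 90° from E; a 105° counterclockwise sweep puts H at bearing 195°, so H = E + 11.8·(cos 195°, sin 195°) = (-31.598, -14.854). Tangency of A1 to HA means the radius EH is perpendicular to HA, so HA runs along (−sin 195°, cos 195°); with |HA| = 17.4, A = (-27.094, -31.661). Then |KA| = |A − K| = 32.403.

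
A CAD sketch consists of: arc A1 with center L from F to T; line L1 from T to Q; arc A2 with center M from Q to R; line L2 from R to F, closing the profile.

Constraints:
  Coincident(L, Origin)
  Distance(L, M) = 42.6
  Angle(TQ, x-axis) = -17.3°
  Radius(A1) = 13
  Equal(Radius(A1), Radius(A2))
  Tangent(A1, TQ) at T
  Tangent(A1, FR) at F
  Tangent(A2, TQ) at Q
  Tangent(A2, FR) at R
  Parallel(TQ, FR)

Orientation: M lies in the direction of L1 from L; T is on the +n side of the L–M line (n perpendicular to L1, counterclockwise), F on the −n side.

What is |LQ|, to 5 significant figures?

44.539

Tangency of A1 to both parallel lines with radius 13.0 puts T and F at L ± 13.0·n: T = (3.8659, 12.412), F = (-3.8659, -12.412). Equal radii place Q and R the same way about M: Q = M + 13.0·n = (44.539, -0.25628), R = M − 13.0·n = (36.807, -25.080). Then |LQ| = |Q − L| = 44.539.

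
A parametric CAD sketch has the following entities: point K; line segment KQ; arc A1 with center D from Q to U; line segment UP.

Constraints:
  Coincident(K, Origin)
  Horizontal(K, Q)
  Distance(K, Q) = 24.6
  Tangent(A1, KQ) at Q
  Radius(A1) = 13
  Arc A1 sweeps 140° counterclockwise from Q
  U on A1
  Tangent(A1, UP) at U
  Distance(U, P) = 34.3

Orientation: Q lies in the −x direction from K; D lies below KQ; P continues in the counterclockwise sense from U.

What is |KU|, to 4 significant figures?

40.16

Tangency of A1 to KQ means the radius DQ is perpendicular to KQ, so D = Q + (0, -13) = (-24.60, -13.00). On A1, Q sits at bearing 90° from D; a 140° counterclockwise sweep puts U at bearing 230°, so U = D + 13.0·(cos 230°, sin 230°) = (-32.96, -22.96). Then |KU| = |U − K| = 40.16.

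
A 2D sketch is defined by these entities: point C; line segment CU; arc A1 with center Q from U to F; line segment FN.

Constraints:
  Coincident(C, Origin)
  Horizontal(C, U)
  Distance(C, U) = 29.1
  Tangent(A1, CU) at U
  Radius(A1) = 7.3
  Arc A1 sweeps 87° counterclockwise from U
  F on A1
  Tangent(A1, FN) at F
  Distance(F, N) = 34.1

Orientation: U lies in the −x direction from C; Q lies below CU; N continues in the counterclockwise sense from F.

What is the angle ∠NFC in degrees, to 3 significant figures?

104°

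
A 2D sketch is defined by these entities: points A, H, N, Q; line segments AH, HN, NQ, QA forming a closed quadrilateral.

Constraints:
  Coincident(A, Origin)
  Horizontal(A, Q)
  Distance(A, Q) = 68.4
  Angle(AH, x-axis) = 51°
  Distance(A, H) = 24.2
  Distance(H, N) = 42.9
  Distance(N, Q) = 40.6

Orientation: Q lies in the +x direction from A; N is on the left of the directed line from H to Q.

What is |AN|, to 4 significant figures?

65.67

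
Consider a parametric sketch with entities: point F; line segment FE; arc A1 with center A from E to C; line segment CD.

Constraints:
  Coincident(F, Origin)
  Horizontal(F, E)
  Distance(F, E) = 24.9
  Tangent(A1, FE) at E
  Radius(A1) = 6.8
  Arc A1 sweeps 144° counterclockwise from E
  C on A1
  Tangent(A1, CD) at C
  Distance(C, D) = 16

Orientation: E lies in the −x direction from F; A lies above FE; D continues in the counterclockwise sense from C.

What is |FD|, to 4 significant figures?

40.21

On A1, E sits at bearing -90° from A; a 144° counterclockwise sweep puts C at bearing 54°, so C = A + 6.8·(cos 54°, sin 54°) = (-20.90, 12.30). Since A1 is tangent to CD there, AC ⟂ CD, so CD runs along (−sin 54°, cos 54°); with |CD| = 16.0, D = (-33.85, 21.71). Then |FD| = |D − F| = 40.21.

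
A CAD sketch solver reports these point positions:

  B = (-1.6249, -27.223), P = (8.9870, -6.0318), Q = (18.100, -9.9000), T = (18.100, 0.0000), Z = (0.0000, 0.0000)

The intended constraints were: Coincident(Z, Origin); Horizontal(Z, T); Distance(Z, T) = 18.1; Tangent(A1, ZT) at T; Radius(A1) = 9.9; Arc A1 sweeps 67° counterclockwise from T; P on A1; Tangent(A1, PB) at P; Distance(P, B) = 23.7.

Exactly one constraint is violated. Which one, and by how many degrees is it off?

Tangent(A1, PB) at P — off by 3.60°.

Z = (0.00, 0.00) ✓; Z.y = 0.00, T.y = 0.00 ✓; |ZT| = 18.10 ✓; ∠(QT, TZ) = 90.00° ✓; |QT| = 9.900 ✓; bearing(Q→P) − bearing(Q→T) = 67.00° ✓; |QP| = 9.900 ✓; ∠(QP, PB) = 93.60° ✗; |PB| = 23.70 ✓.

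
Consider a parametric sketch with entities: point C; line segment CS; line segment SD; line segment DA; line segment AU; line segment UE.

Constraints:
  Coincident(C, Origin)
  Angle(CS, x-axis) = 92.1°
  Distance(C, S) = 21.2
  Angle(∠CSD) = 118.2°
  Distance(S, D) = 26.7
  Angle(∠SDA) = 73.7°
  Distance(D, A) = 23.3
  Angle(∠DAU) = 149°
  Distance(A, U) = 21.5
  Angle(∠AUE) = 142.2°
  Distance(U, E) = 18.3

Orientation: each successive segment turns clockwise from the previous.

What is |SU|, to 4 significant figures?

37.20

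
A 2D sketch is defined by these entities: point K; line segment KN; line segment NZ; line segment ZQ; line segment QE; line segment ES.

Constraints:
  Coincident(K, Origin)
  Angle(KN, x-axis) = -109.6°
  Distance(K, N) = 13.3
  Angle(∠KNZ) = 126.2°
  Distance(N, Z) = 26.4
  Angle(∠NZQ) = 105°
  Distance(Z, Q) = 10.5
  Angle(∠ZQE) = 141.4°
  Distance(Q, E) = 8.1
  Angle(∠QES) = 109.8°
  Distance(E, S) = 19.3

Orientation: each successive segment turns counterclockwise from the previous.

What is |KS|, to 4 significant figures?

15.50

K is at the origin; KN runs at -109.6° with length 13.3, so N = (-4.462, -12.53). ∠KNZ = 126.2° gives NZ at -55.80° from the x-axis; with |NZ| = 26.4, Z = (10.38, -34.36). ∠NZQ = 105.0° gives ZQ at 19.20° from the x-axis; with |ZQ| = 10.5, Q = (20.29, -30.91). ∠ZQE = 141.4° gives QE at 57.80° from the x-axis; with |QE| = 8.1, E = (24.61, -24.06). ∠QES = 109.8° gives ES at 128.0° from the x-axis; with |ES| = 19.3, S = (12.73, -8.848). Then |KS| = |S − K| = 15.50.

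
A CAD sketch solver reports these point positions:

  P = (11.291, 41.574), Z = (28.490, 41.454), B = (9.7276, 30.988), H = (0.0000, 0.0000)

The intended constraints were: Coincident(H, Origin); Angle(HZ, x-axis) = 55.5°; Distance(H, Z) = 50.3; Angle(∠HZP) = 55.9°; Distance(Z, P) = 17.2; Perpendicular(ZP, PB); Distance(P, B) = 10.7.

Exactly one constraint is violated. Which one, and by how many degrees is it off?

Perpendicular(ZP, PB) — off by 8.00°.

H = (0.00, 0.00) ✓; HZ at 55.50° ✓; |HZ| = 50.30 ✓; ∠HZP = 55.90° ✓; |ZP| = 17.20 ✓; ∠(ZP, PB) = 82.00° ✗; |PB| = 10.70 ✓.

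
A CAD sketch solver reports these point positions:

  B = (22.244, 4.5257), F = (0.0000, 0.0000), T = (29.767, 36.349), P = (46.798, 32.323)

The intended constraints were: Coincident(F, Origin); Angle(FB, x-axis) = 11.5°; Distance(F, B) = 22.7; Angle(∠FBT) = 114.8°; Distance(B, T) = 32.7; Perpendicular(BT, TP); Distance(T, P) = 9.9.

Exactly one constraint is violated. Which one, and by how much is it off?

Distance(T, P) = 9.9 — off by 7.60.

F = (0.00, 0.00) ✓; FB at 11.50° ✓; |FB| = 22.70 ✓; ∠FBT = 114.8° ✓; |BT| = 32.70 ✓; ∠(BT, TP) = 90.00° ✓; |TP| = 17.50 ✗.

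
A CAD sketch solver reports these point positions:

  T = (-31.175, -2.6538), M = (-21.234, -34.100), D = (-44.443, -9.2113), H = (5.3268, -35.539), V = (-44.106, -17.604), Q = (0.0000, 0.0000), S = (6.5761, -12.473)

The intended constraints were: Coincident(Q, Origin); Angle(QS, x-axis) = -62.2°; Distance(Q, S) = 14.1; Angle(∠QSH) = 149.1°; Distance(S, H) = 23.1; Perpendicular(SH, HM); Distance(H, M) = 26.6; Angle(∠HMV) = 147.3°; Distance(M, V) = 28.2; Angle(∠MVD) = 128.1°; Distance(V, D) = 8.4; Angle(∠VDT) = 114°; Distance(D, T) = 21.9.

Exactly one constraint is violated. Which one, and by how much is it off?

Distance(D, T) = 21.9 — off by 7.10.

Q = (0.00, 0.00) ✓; QS at -62.20° ✓; |QS| = 14.10 ✓; ∠QSH = 149.1° ✓; |SH| = 23.10 ✓; ∠(SH, HM) = 90.00° ✓; |HM| = 26.60 ✓; ∠HMV = 147.3° ✓; |MV| = 28.20 ✓; ∠MVD = 128.1° ✓; |VD| = 8.399 ✓; ∠VDT = 114.0° ✓; |DT| = 14.80 ✗.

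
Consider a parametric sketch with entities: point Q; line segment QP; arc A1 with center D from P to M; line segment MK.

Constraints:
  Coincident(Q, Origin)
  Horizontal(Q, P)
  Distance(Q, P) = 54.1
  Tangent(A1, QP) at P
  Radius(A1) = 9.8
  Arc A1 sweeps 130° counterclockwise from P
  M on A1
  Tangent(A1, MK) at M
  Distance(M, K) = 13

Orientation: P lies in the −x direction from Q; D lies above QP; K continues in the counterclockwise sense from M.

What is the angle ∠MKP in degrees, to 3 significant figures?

38.1°

Q is at the origin; QP is horizontal with |QP| = 54.1 and P on the −x side, so P = (-54.1, 0.00). A1 meets QP tangentially, so DP is at right angles to QP, so D = P + (0, 9.8) = (-54.1, 9.80). On A1, P sits at bearing -90° from D; a 130° counterclockwise sweep puts M at bearing 40°, so M = D + 9.8·(cos 40°, sin 40°) = (-46.6, 16.1). Since A1 is tangent to MK there, DM ⟂ MK, so MK runs along (−sin 40°, cos 40°); with |MK| = 13.0, K = (-54.9, 26.1). Then cos ∠MKP = KM·KP / (|KM||KP|), giving 38.1°.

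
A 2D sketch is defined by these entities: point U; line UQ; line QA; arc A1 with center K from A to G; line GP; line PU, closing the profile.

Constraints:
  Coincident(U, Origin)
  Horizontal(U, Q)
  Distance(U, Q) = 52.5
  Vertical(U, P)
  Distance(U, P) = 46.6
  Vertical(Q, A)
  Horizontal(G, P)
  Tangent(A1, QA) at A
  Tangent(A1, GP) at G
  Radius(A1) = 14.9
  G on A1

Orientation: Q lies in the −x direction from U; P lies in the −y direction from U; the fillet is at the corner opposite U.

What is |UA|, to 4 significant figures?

61.33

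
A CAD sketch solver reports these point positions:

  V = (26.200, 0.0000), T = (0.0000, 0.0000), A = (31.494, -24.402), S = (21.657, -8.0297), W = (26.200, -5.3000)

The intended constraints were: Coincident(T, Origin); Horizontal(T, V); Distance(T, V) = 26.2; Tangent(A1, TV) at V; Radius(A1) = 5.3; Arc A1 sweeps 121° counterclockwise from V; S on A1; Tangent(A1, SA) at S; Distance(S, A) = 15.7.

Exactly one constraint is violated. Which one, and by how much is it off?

Distance(S, A) = 15.7 — off by 3.40.

T = (0.00, 0.00) ✓; T.y = 0.00, V.y = 0.00 ✓; |TV| = 26.20 ✓; ∠(WV, VT) = 90.00° ✓; |WV| = 5.300 ✓; bearing(W→S) − bearing(W→V) = 121.0° ✓; |WS| = 5.300 ✓; ∠(WS, SA) = 90.00° ✓; |SA| = 19.10 ✗.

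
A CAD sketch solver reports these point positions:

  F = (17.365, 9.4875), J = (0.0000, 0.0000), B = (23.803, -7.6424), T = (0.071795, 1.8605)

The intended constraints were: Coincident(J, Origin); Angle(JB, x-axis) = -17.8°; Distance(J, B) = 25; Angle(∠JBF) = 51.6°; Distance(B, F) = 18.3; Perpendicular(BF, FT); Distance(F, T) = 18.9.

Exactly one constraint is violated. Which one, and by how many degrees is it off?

Perpendicular(BF, FT) — off by 3.20°.

J = (0.00, 0.00) ✓; JB at -17.80° ✓; |JB| = 25.00 ✓; ∠JBF = 51.60° ✓; |BF| = 18.30 ✓; ∠(BF, FT) = 93.20° ✗; |FT| = 18.90 ✓.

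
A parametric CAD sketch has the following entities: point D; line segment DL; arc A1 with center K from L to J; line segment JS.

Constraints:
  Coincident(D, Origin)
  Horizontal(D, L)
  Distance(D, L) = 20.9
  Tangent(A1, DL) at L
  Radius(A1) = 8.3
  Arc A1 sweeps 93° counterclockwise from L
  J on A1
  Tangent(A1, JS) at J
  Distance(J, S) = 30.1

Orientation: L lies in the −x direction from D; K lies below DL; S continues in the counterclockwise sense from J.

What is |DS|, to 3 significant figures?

47.6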